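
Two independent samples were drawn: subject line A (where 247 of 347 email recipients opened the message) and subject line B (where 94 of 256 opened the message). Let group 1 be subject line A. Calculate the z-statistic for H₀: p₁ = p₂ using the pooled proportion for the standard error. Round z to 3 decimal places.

z = 8.439

Sample proportions: p̂₁ = 247/347 = 0.71182 and p̂₂ = 94/256 = 0.36719.
Pooling: p̂ = 341/603 = 0.56551.
Pooled SE = √[0.2457090·0.00678809] ≈ 0.040840.
z = (p̂₁ − p̂₂)/SE = (0.71182 − 0.36719)/0.040840 = 0.34463/0.040840 = 8.439.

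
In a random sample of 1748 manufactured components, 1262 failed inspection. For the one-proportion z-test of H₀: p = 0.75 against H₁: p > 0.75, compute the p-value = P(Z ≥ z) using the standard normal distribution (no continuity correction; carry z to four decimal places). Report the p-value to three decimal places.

p-value = 0.997

p̂ = 1262/1748 = 0.72197.
Under H₀, SE = √(p₀(1−p₀)/n) = √(0.75·0.25/1748) = √0.000107265 = 0.010357.
z = (p̂ − p₀)/SE = (1262/1748 − 0.75)/0.010357 ≈ -2.7066.
From the standard normal, P(Z ≥ z) = 0.997.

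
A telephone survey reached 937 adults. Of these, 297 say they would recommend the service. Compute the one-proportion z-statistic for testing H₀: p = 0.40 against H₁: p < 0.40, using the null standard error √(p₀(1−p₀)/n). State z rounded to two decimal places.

z = -5.19

With x = 297 successes in n = 937, p̂ = 0.31697.
Null standard error: √(0.40·0.60/937) = √0.000256137 = 0.016004.
Test statistic: z = -0.08303/0.016004 = -5.19.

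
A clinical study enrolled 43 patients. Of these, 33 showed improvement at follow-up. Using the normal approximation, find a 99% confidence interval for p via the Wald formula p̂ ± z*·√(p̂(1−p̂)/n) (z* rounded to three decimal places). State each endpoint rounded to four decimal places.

The sample proportion is 33/43 = 0.76744.
Standard error of p̂: √(0.178475/43) = √0.004150578 = 0.064425.
For 99% confidence, z* = 2.576.
Margin = 2.576·0.064425 = 0.16596.
CI: 0.76744 ± 0.16596 = (0.6015, 0.9334).

(0.6015, 0.9334)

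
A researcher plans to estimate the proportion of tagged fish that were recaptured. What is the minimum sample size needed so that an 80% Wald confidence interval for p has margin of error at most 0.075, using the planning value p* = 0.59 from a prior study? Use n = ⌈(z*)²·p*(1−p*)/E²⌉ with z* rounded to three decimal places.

n = 71

For 80% confidence, z* = 1.282.
p*(1−p*) = 0.59·0.41 = 0.2419.
Required n before rounding: 1.643524 × 0.2419 / 0.075² = 70.679.
Rounding up, n = 71.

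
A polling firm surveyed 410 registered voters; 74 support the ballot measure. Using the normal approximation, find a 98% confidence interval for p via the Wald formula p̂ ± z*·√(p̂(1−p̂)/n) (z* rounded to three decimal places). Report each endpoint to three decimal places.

With x = 74 successes in n = 410, p̂ = 0.18049.
SE(p̂) = √(0.18049·0.81951/410) = 0.018994.
The 98% critical value is z* = 2.326.
Margin of error: 2.326 × 0.018994 = 0.04418.
So the interval runs from 0.136 to 0.225.

(0.136, 0.225)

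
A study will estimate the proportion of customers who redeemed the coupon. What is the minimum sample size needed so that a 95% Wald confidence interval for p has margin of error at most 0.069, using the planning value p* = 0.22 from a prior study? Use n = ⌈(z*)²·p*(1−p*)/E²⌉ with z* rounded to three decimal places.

The 95% critical value is z* = 1.960.
p*(1−p*) = 0.22·0.78 = 0.1716.
Required n before rounding: 3.841600 × 0.1716 / 0.069² = 138.462.
Rounding up, n = 139.

n = 139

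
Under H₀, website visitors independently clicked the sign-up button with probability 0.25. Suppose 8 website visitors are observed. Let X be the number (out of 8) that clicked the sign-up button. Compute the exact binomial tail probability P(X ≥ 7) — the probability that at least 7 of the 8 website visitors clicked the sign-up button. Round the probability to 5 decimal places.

P = 0.00038

X is binomial with n = 8 and p = 0.25.
P(X ≥ 7) = C(8,7)·0.25^7·0.75^1 + C(8,8)·0.25^8·0.75^0.
= 0.000366 + 0.000015 = 0.00038.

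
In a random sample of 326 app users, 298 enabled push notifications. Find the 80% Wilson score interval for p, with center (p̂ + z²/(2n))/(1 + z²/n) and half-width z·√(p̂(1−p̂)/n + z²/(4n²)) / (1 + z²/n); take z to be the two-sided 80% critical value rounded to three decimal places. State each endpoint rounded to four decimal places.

(0.8921, 0.9320)

p̂ = 298/326 = 0.91411; z = 1.282, so z² = 1.643524.
1 + z²/n = 1.005041.
Adjusted center: (0.91411 + z²/(2n))/1.005041 = 0.91203.
Radicand: p̂(1−p̂)/n + z²/(4n²) = 0.000240836 + 0.000003866 = 0.000244702.
Half-width = z·√(radicand)/denom = 1.282·0.015643/1.005041 = 0.01995.
CI: 0.91203 ± 0.01995 = (0.8921, 0.9320).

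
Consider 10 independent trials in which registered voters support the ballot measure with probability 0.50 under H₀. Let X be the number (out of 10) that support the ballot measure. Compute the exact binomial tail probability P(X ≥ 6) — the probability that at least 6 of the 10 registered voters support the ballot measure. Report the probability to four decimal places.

P = 0.3770

X is binomial with n = 10 and p = 0.50.
P(X ≥ 6) = Σ_{j=6}^{10} C(10,j)·0.50^j·0.50^{10−j}.
= 0.205078 + 0.117188 + 0.043945 + 0.009766 + 0.000977 = 0.3770.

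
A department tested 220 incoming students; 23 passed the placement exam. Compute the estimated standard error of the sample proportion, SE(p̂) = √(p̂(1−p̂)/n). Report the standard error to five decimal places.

SE = 0.02063

The sample proportion is 23/220 = 0.10455.
p̂(1−p̂) = 0.093619.
SE = √(0.093619/220) = √0.000425541 = 0.02063.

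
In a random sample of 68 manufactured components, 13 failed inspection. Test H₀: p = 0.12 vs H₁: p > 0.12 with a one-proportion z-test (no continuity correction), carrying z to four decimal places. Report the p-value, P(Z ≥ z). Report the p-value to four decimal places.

The sample proportion is 13/68 = 0.19118.
Under H₀, SE = √(p₀(1−p₀)/n) = √(0.12·0.88/68) = √0.001552941 = 0.039407.
z = (p̂ − p₀)/SE = (13/68 − 0.12)/0.039407 ≈ 1.8062.
From the standard normal, P(Z ≥ z) = 0.0354.

p-value = 0.0354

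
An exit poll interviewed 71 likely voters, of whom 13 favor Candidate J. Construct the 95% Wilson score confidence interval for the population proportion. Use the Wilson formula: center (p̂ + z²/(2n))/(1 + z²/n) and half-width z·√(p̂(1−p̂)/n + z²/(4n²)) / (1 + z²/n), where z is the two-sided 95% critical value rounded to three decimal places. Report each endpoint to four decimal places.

(0.1102, 0.2885)

p̂ = 13/71 = 0.18310; z = 1.960, so z² = 3.841600.
Denominator 1 + z²/n = 1 + 3.841600/71 = 1.054107.
Center = (0.18310 + 0.027054)/1.054107 = 0.19937.
Radicand: p̂(1−p̂)/n + z²/(4n²) = 0.002106669 + 0.000190518 = 0.002297187.
Half-width = 1.960·√0.002297187/1.054107 = 0.08912.
Interval: 0.19937 ± 0.08912 → (0.1102, 0.2885).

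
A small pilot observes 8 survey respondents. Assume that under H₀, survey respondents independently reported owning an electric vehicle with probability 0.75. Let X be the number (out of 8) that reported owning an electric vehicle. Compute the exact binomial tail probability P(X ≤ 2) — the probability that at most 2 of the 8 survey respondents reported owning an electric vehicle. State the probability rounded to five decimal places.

P = 0.00423

X ~ Binomial(n=8, p=0.75).
P(X ≤ 2) = C(8,0)·0.75^0·0.25^8 + C(8,1)·0.75^1·0.25^7 + C(8,2)·0.75^2·0.25^6.
= 0.000015 + 0.000366 + 0.003845 = 0.00423.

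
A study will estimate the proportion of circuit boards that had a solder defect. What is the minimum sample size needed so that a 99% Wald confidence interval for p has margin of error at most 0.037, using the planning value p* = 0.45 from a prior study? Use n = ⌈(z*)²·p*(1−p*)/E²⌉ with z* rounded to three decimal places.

n = 1200

The 99% critical value is z* = 2.576.
p*(1−p*) = 0.2475.
(z*)²·p*(1−p*)/E² = 6.635776·0.2475/0.001369 = 1199.675.
Rounding up, n = 1200.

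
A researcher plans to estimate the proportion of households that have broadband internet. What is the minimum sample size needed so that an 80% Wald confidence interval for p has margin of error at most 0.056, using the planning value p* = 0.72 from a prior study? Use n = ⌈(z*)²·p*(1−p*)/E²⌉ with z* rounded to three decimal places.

The 80% critical value is z* = 1.282.
p*(1−p*) = 0.72·0.28 = 0.2016.
Required n before rounding: 1.643524 × 0.2016 / 0.056² = 105.655.
Rounding up, n = 106.

n = 106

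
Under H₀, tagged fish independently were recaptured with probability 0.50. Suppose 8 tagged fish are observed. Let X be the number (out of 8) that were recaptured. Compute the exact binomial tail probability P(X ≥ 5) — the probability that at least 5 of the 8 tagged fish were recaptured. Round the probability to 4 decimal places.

P = 0.3633

X ~ Binomial(n=8, p=0.50).
P(X ≥ 5) = C(8,5)·0.50^5·0.50^3 + C(8,6)·0.50^6·0.50^2 + C(8,7)·0.50^7·0.50^1 + C(8,8)·0.50^8·0.50^0.
= 0.218750 + 0.109375 + 0.031250 + 0.003906 = 0.3633.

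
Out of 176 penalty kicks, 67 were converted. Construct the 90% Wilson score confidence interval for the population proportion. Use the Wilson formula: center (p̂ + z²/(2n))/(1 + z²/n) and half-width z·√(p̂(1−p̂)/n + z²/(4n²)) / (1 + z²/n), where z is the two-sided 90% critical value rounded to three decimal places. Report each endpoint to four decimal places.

(0.3227, 0.4423)

p̂ = 67/176 = 0.38068; z = 1.645, so z² = 2.706025.
Denominator 1 + z²/n = 1 + 2.706025/176 = 1.015375.
Adjusted center: (0.38068 + z²/(2n))/1.015375 = 0.38249.
Radicand: p̂(1−p̂)/n + z²/(4n²) = 0.001339563 + 0.000021840 = 0.001361403.
Half-width = z·√(radicand)/denom = 1.645·0.036897/1.015375 = 0.05978.
CI: 0.38249 ± 0.05978 = (0.3227, 0.4423).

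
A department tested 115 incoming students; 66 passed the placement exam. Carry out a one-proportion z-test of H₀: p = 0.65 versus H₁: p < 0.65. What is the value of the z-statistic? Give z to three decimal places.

z = -1.711

The sample proportion is 66/115 = 0.57391.
Under H₀, SE = √(p₀(1−p₀)/n) = √(0.65·0.35/115) = √0.001978261 = 0.044478.
Test statistic: z = -0.07609/0.044478 = -1.711.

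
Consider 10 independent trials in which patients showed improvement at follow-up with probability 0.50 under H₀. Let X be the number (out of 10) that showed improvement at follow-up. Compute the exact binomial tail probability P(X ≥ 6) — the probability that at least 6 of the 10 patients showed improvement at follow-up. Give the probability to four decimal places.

P = 0.3770

X is binomial with n = 10 and p = 0.50.
P(X ≥ 6) = Σ_{j=6}^{10} C(10,j)·0.50^j·0.50^{10−j}.
= 0.205078 + 0.117188 + 0.043945 + 0.009766 + 0.000977 = 0.3770.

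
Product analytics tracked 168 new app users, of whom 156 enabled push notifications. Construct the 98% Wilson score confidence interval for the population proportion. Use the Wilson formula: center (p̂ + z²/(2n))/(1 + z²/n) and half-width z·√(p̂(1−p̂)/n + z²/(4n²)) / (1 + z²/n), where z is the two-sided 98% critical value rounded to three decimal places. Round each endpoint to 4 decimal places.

p̂ = 156/168 = 0.92857; z = 2.326, so z² = 5.410276.
Denominator 1 + z²/n = 1 + 5.410276/168 = 1.032204.
Center = (0.92857 + 0.016102)/1.032204 = 0.91520.
Radicand: p̂(1−p̂)/n + z²/(4n²) = 0.000394801 + 0.000047923 = 0.000442724.
Half-width = z·√(radicand)/denom = 2.326·0.021041/1.032204 = 0.04741.
Interval: 0.91520 ± 0.04741 → (0.8678, 0.9626).

(0.8678, 0.9626)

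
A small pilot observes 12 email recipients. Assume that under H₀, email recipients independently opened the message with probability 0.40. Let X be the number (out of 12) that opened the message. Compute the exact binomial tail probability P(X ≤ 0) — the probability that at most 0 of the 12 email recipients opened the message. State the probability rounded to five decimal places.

P = 0.00218

X ~ Binomial(n=12, p=0.40).
P(X ≤ 0) = C(12,0)·0.40^0·0.60^12.
= 0.002177 = 0.00218.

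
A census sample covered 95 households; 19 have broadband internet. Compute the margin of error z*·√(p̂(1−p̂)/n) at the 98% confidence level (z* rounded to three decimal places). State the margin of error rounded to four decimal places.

ME = 0.0955

The sample proportion is 19/95 = 0.20000.
Standard error of p̂: √(0.160000/95) = √0.001684211 = 0.041039.
For 98% confidence, z* = 2.326.
So ME = 0.0955.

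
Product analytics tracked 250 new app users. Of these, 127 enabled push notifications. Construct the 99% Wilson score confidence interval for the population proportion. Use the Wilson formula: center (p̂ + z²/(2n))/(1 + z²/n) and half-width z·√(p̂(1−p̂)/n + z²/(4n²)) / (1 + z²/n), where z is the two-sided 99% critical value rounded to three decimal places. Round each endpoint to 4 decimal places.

p̂ = 127/250 = 0.50800; z = 2.576, so z² = 6.635776.
1 + z²/n = 1.026543.
Adjusted center: (0.50800 + z²/(2n))/1.026543 = 0.50779.
Radicand: p̂(1−p̂)/n + z²/(4n²) = 0.000999744 + 0.000026543 = 0.001026287.
Half-width = 2.576·√0.001026287/1.026543 = 0.08039.
CI: 0.50779 ± 0.08039 = (0.4274, 0.5882).

(0.4274, 0.5882)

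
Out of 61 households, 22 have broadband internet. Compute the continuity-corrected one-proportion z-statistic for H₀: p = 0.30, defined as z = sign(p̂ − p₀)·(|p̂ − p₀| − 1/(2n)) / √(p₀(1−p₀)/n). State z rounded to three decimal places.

z = 0.894

The sample proportion is 22/61 = 0.36066. p̂ − p₀ = 0.060656.
Continuity correction 1/(2n) = 1/122 = 0.008197.
Corrected numerator: |0.060656| − 0.008197 = 0.052459.
SE₀ = √(0.30·0.70/61) = 0.058674.
z = +0.052459/0.058674 = 0.894.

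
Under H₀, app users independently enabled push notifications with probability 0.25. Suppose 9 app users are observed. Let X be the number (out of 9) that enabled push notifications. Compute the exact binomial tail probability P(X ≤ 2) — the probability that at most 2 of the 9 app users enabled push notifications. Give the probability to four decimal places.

X ~ Binomial(n=9, p=0.25).
P(X ≤ 2) = C(9,0)·0.25^0·0.75^9 + C(9,1)·0.25^1·0.75^8 + C(9,2)·0.25^2·0.75^7.
= 0.075085 + 0.225254 + 0.300339 = 0.6007.

P = 0.6007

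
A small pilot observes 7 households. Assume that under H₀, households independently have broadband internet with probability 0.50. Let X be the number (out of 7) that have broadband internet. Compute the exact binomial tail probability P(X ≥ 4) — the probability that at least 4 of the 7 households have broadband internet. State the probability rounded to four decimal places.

P = 0.5000

X ~ Binomial(n=7, p=0.50).
P(X ≥ 4) = C(7,4)·0.50^4·0.50^3 + C(7,5)·0.50^5·0.50^2 + C(7,6)·0.50^6·0.50^1 + C(7,7)·0.50^7·0.50^0.
= 0.273438 + 0.164062 + 0.054688 + 0.007812 = 0.5000.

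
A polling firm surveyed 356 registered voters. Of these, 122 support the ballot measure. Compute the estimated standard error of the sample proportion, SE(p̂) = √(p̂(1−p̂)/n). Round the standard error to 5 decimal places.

With x = 122 successes in n = 356, p̂ = 0.34270.
p̂(1−p̂) = 0.225257.
SE = √(0.225257/356) = 0.02515.

SE = 0.02515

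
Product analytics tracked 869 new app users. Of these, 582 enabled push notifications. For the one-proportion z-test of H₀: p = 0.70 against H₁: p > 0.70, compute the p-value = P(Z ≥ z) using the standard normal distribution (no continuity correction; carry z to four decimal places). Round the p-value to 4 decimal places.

p-value = 0.9742

With x = 582 successes in n = 869, p̂ = 0.66974.
SE₀ = √(0.70·0.30/869) = 0.015545.
z = (p̂ − p₀)/SE = (582/869 − 0.70)/0.015545 ≈ -1.9469.
From the standard normal, P(Z ≥ z) = 0.9742.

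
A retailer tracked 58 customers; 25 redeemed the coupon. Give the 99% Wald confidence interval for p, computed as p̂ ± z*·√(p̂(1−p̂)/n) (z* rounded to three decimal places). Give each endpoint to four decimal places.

(0.2635, 0.5985)

p̂ = 25/58 = 0.43103.
Standard error of p̂: √(0.245244/58) = √0.004228341 = 0.065026.
For 99% confidence, z* = 2.576.
Margin = 2.576·0.065026 = 0.16751.
Interval: 0.43103 ± 0.16751 → (0.2635, 0.5985).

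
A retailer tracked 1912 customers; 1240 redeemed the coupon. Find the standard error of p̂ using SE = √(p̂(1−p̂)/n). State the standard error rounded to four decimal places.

SE = 0.0109

p̂ = 1240/1912 = 0.64854.
p̂(1−p̂) = 0.64854·0.35146 = 0.227936.
Dividing by n and taking the root: √0.000119213 = 0.0109.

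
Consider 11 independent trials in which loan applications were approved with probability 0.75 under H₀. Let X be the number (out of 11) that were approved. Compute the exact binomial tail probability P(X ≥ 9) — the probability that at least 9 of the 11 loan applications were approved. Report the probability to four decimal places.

P = 0.4552

X is binomial with n = 11 and p = 0.75.
P(X ≥ 9) = C(11,9)·0.75^9·0.25^2 + C(11,10)·0.75^10·0.25^1 + C(11,11)·0.75^11·0.25^0.
= 0.258104 + 0.154862 + 0.042235 = 0.4552.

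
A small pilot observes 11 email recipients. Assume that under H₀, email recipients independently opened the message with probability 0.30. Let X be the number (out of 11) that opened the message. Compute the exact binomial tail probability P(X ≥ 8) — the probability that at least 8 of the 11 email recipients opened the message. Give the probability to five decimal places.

P = 0.00429

X is binomial with n = 11 and p = 0.30.
P(X ≥ 8) = C(11,8)·0.30^8·0.70^3 + C(11,9)·0.30^9·0.70^2 + C(11,10)·0.30^10·0.70^1 + C(11,11)·0.30^11·0.70^0.
= 0.003713 + 0.000530 + 0.000045 + 0.000002 = 0.00429.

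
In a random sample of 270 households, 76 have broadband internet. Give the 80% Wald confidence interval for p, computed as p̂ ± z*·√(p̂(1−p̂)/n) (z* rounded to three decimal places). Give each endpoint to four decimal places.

(0.2464, 0.3166)

With x = 76 successes in n = 270, p̂ = 0.28148.
SE = √(p̂(1−p̂)/n) = √(0.202250/270) = 0.027369.
z* = 1.282 at the 80% level.
Margin of error: 1.282 × 0.027369 = 0.03509.
CI: 0.28148 ± 0.03509 = (0.2464, 0.3166).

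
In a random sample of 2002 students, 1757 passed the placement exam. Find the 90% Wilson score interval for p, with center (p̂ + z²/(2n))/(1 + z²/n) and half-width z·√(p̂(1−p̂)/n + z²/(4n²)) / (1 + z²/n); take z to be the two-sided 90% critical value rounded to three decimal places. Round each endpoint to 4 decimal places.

(0.8651, 0.8892)

Here p̂ = 1757/2002 = 0.87762 and z = 1.645 (z² = 2.706025).
1 + z²/n = 1.001352.
Center = (0.87762 + 0.000676)/1.001352 = 0.87711.
Radicand: p̂(1−p̂)/n + z²/(4n²) = 0.000053647 + 0.000000169 = 0.000053816.
Half-width = 1.645·√0.000053816/1.001352 = 0.01205.
So the interval runs from 0.8651 to 0.8892.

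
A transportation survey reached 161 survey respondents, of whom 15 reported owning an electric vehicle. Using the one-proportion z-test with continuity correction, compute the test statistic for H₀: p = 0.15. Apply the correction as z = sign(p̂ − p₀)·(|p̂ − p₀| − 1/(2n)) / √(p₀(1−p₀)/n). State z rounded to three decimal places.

With x = 15 successes in n = 161, p̂ = 0.09317. p̂ − p₀ = -0.056832.
Continuity correction 1/(2n) = 1/322 = 0.003106.
Corrected numerator: |-0.056832| − 0.003106 = 0.053726.
SE₀ = √(0.15·0.85/161) = 0.028141.
z = (−)0.053726/0.028141 = -1.909.

z = -1.909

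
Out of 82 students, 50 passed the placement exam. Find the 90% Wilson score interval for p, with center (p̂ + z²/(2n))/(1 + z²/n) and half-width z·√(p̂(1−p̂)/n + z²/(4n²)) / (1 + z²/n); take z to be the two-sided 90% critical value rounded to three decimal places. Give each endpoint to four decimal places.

p̂ = 50/82 = 0.60976; z = 1.645, so z² = 2.706025.
Denominator 1 + z²/n = 1 + 2.706025/82 = 1.033000.
Adjusted center: (0.60976 + z²/(2n))/1.033000 = 0.60625.
Radicand: p̂(1−p̂)/n + z²/(4n²) = 0.002901873 + 0.000100611 = 0.003002484.
Half-width = 1.645·√0.003002484/1.033000 = 0.08726.
So the interval runs from 0.5190 to 0.6935.

(0.5190, 0.6935)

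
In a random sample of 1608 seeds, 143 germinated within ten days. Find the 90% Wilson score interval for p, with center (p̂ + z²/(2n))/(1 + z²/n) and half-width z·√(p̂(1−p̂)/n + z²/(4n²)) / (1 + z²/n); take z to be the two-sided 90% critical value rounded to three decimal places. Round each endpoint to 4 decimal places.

Here p̂ = 143/1608 = 0.08893 and z = 1.645 (z² = 2.706025).
1 + z²/n = 1.001683.
Center = (0.08893 + 0.000841)/1.001683 = 0.08962.
Radicand: p̂(1−p̂)/n + z²/(4n²) = 0.000050387 + 0.000000262 = 0.000050649.
Half-width = 1.645·√0.000050649/1.001683 = 0.01169.
CI: 0.08962 ± 0.01169 = (0.0779, 0.1013).

(0.0779, 0.1013)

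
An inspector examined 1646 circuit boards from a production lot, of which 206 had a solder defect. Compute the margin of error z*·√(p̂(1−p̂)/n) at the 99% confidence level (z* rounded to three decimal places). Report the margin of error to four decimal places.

p̂ = 206/1646 = 0.12515.
Standard error of p̂: √(0.109489/1646) = √0.000066518 = 0.008156.
For 99% confidence, z* = 2.576.
Margin of error = z*·SE = 2.576 × 0.008156 = 0.0210.

ME = 0.0210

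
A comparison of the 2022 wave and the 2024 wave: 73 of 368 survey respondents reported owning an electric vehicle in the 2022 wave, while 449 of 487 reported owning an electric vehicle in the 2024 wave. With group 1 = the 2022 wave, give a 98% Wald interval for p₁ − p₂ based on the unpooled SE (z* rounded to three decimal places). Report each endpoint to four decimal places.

(-0.7796, -0.6676)

p̂₁ = 73/368 = 0.19837, p̂₂ = 449/487 = 0.92197; p̂₁ − p̂₂ = -0.72360.
Unpooled SE = √(p̂₁(1−p̂₁)/n₁ + p̂₂(1−p̂₂)/n₂) = √(0.000432117 + 0.000147721) = 0.024080.
The 98% critical value is z* = 2.326. Margin = 2.326·0.024080 = 0.05601.
Interval: -0.72360 ± 0.05601 → (-0.7796, -0.6676).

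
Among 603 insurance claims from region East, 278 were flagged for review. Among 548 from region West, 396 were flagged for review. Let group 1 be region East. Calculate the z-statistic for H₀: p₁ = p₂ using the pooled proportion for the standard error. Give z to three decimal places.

Sample proportions: p̂₁ = 278/603 = 0.46103 and p̂₂ = 396/548 = 0.72263.
Pooling: p̂ = 674/1151 = 0.58558.
SE = √[p̂(1−p̂)(1/n₁+1/n₂)] = √[0.58558·0.41442·(1/603+1/548)] ≈ 0.029074.
z = (p̂₁ − p̂₂)/SE = (0.46103 − 0.72263)/0.029074 = -0.26160/0.029074 = -8.998.

z = -8.998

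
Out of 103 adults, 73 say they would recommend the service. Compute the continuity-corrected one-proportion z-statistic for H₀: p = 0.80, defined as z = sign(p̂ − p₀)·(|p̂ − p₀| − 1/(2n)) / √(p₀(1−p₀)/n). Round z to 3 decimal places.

z = -2.192

With x = 73 successes in n = 103, p̂ = 0.70874. p̂ − p₀ = -0.091262.
Continuity correction 1/(2n) = 1/206 = 0.004854.
Corrected numerator: |-0.091262| − 0.004854 = 0.086408.
Under H₀, SE = √(p₀(1−p₀)/n) = √(0.80·0.20/103) = √0.001553398 = 0.039413.
z = (−)0.086408/0.039413 = -2.192.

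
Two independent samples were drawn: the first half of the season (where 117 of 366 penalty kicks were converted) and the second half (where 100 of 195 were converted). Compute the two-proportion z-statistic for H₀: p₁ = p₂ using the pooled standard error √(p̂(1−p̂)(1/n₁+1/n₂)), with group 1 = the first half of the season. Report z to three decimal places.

z = -4.473

Sample proportions: p̂₁ = 117/366 = 0.31967 and p̂₂ = 100/195 = 0.51282.
Pooling: p̂ = 217/561 = 0.38681.
SE = √[p̂(1−p̂)(1/n₁+1/n₂)] = √[0.38681·0.61319·(1/366+1/195)] ≈ 0.043179.
z = (p̂₁ − p̂₂)/SE = (0.31967 − 0.51282)/0.043179 = -0.19315/0.043179 = -4.473.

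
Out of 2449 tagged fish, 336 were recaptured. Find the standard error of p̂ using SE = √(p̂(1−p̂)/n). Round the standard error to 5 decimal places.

p̂ = 336/2449 = 0.13720.
p̂(1−p̂) = 0.13720·0.86280 = 0.118376.
SE = √(0.118376/2449) = √0.000048336 = 0.00695.

SE = 0.00695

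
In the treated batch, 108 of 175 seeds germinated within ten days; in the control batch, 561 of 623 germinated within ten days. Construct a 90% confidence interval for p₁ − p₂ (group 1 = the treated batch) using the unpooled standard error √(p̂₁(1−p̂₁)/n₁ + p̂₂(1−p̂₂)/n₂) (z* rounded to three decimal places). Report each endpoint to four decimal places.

(-0.3469, -0.2198)

p̂₁ = 0.61714, p̂₂ = 0.90048, so the observed difference is -0.28334.
Unpooled SE = √(p̂₁(1−p̂₁)/n₁ + p̂₂(1−p̂₂)/n₂) = √(0.001350157 + 0.000143844) = 0.038652.
z* = 1.645 at the 90% level. Margin = 1.645·0.038652 = 0.06358.
Interval: -0.28334 ± 0.06358 → (-0.3469, -0.2198).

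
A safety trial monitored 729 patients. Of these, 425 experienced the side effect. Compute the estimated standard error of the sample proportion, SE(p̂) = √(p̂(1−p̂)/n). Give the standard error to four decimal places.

With x = 425 successes in n = 729, p̂ = 0.58299.
p̂(1−p̂) = 0.58299·0.41701 = 0.243113.
SE = √(0.243113/729) = √0.000333488 = 0.0183.

SE = 0.0183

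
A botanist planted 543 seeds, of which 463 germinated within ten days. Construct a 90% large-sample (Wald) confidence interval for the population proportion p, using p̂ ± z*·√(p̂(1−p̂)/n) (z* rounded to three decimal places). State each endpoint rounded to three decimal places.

(0.828, 0.878)

Sample proportion p̂ = 463/543 = 0.85267.
SE = √(p̂(1−p̂)/n) = √(0.125624/543) = 0.015210.
z* = 1.645 at the 90% level.
Margin of error: 1.645 × 0.015210 = 0.02502.
So the interval runs from 0.828 to 0.878.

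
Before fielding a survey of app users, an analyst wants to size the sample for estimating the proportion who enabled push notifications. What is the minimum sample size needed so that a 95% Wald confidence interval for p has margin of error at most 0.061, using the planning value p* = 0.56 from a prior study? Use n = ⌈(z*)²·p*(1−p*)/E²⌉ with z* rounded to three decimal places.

The 95% critical value is z* = 1.960.
p*(1−p*) = 0.2464.
Required n before rounding: 3.841600 × 0.2464 / 0.061² = 254.386.
⌈254.386⌉ = 255.

n = 255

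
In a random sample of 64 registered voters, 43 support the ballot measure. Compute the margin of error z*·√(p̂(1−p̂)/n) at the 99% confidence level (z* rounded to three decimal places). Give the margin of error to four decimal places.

The sample proportion is 43/64 = 0.67188.
Standard error of p̂: √(0.220459/64) = √0.003444672 = 0.058691.
The 99% critical value is z* = 2.576.
ME = 2.576·0.058691 = 0.1512.

ME = 0.1512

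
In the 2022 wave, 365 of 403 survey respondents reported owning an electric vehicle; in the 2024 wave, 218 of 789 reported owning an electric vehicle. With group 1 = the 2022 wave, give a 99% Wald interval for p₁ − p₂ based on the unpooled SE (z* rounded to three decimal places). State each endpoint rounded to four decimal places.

p̂₁ = 0.90571, p̂₂ = 0.27630, so the observed difference is 0.62941.
SE = √(0.000211915 + 0.000253432) = √0.000465347 = 0.021572.
The 99% critical value is z* = 2.576. Margin = 2.576·0.021572 = 0.05557.
Interval: 0.62941 ± 0.05557 → (0.5738, 0.6850).

(0.5738, 0.6850)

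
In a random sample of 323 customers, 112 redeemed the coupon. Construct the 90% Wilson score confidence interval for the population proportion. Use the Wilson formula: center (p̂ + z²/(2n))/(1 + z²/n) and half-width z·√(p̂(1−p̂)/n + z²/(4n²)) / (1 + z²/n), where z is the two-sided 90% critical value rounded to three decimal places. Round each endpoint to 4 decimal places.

(0.3046, 0.3914)

Here p̂ = 112/323 = 0.34675 and z = 1.645 (z² = 2.706025).
1 + z²/n = 1.008378.
Center = (0.34675 + 0.004189)/1.008378 = 0.34802.
Radicand: p̂(1−p̂)/n + z²/(4n²) = 0.000701282 + 0.000006484 = 0.000707766.
Half-width = 1.645·√0.000707766/1.008378 = 0.04340.
CI: 0.34802 ± 0.04340 = (0.3046, 0.3914).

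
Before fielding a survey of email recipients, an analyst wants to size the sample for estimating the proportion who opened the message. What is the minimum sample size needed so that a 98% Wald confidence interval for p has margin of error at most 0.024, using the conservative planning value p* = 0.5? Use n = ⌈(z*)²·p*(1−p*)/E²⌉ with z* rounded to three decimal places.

n = 2349

The 98% critical value is z* = 2.326.
p*(1−p*) = 0.2500.
(z*)²·p*(1−p*)/E² = 5.410276·0.2500/0.000576 = 2348.210.
⌈2348.210⌉ = 2349.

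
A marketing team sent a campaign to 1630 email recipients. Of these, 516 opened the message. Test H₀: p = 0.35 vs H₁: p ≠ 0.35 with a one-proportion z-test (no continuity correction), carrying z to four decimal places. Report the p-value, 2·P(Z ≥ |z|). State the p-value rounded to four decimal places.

p-value = 0.0047

With x = 516 successes in n = 1630, p̂ = 0.31656.
Null standard error: √(0.35·0.65/1630) = √0.000139571 = 0.011814.
z = (p̂ − p₀)/SE = (516/1630 − 0.35)/0.011814 ≈ -2.8302.
p-value = 2·P(Z ≥ |z|) with z = -2.8302 → 0.0047.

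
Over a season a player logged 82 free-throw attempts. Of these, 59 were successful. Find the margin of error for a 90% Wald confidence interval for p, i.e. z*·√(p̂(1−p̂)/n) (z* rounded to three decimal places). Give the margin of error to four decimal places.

ME = 0.0816

p̂ = 59/82 = 0.71951.
SE(p̂) = √(0.71951·0.28049/82) = 0.049610.
For 90% confidence, z* = 1.645.
Margin of error = z*·SE = 1.645 × 0.049610 = 0.0816.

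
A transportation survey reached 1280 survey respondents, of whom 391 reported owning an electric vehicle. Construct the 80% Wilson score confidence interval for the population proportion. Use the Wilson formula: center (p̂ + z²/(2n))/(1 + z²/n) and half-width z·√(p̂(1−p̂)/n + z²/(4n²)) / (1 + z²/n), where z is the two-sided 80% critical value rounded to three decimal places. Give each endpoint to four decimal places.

(0.2892, 0.3222)

Here p̂ = 391/1280 = 0.30547 and z = 1.282 (z² = 1.643524).
Denominator 1 + z²/n = 1 + 1.643524/1280 = 1.001284.
Adjusted center: (0.30547 + z²/(2n))/1.001284 = 0.30572.
Radicand: p̂(1−p̂)/n + z²/(4n²) = 0.000165748 + 0.000000251 = 0.000165999.
Half-width = 1.282·√0.000165999/1.001284 = 0.01650.
CI: 0.30572 ± 0.01650 = (0.2892, 0.3222).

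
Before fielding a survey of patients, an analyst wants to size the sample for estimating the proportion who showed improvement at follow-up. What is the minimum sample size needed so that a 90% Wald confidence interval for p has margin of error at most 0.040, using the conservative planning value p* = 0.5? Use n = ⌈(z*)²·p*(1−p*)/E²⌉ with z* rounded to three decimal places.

The 90% critical value is z* = 1.645.
p*(1−p*) = 0.2500.
(z*)²·p*(1−p*)/E² = 2.706025·0.2500/0.001600 = 422.816.
⌈422.816⌉ = 423.

n = 423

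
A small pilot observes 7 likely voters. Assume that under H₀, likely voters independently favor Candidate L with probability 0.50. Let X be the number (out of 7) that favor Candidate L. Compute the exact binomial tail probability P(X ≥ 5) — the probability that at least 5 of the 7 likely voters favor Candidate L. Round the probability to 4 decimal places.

X is binomial with n = 7 and p = 0.50.
P(X ≥ 5) = C(7,5)·0.50^5·0.50^2 + C(7,6)·0.50^6·0.50^1 + C(7,7)·0.50^7·0.50^0.
= 0.164062 + 0.054688 + 0.007812 = 0.2266.

P = 0.2266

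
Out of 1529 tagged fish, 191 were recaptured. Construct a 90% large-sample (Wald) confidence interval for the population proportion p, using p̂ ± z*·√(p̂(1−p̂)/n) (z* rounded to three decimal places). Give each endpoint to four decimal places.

With x = 191 successes in n = 1529, p̂ = 0.12492.
SE(p̂) = √(0.12492·0.87508/1529) = 0.008455.
For 90% confidence, z* = 1.645.
Margin = 1.645·0.008455 = 0.01391.
So the interval runs from 0.1110 to 0.1388.

(0.1110, 0.1388)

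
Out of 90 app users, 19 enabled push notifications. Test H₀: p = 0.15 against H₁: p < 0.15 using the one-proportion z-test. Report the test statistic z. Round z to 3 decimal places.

z = 1.624

The sample proportion is 19/90 = 0.21111.
Under H₀, SE = √(p₀(1−p₀)/n) = √(0.15·0.85/90) = √0.001416667 = 0.037639.
Test statistic: z = 0.06111/0.037639 = 1.624.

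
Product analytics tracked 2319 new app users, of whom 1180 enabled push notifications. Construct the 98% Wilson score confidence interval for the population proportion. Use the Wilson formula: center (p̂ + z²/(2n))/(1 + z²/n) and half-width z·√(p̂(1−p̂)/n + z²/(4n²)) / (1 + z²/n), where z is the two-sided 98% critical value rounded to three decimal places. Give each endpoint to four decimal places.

Here p̂ = 1180/2319 = 0.50884 and z = 2.326 (z² = 5.410276).
Denominator 1 + z²/n = 1 + 5.410276/2319 = 1.002333.
Center = (0.50884 + 0.001167)/1.002333 = 0.50882.
Radicand: p̂(1−p̂)/n + z²/(4n²) = 0.000107771 + 0.000000252 = 0.000108023.
Half-width = z·√(radicand)/denom = 2.326·0.010393/1.002333 = 0.02412.
Interval: 0.50882 ± 0.02412 → (0.4847, 0.5329).

(0.4847, 0.5329)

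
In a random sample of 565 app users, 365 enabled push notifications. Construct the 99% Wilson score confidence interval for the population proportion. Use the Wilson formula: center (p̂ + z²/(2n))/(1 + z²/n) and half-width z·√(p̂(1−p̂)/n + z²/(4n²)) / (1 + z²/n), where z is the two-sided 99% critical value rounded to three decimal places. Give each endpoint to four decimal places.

(0.5928, 0.6959)

p̂ = 365/565 = 0.64602; z = 2.576, so z² = 6.635776.
Denominator 1 + z²/n = 1 + 6.635776/565 = 1.011745.
Center = (0.64602 + 0.005872)/1.011745 = 0.64432.
Radicand: p̂(1−p̂)/n + z²/(4n²) = 0.000404741 + 0.000005197 = 0.000409938.
Half-width = z·√(radicand)/denom = 2.576·0.020247/1.011745 = 0.05155.
CI: 0.64432 ± 0.05155 = (0.5928, 0.6959).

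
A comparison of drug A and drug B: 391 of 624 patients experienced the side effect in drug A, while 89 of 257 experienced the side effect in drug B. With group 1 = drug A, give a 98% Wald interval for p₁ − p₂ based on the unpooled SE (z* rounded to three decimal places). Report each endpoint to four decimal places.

p̂₁ = 391/624 = 0.62660, p̂₂ = 89/257 = 0.34630; p̂₁ − p̂₂ = 0.28030.
Unpooled SE = √(p̂₁(1−p̂₁)/n₁ + p̂₂(1−p̂₂)/n₂) = √(0.000374955 + 0.000880846) = 0.035437.
The 98% critical value is z* = 2.326. Margin = 2.326·0.035437 = 0.08243.
So the interval runs from 0.1979 to 0.3627.

(0.1979, 0.3627)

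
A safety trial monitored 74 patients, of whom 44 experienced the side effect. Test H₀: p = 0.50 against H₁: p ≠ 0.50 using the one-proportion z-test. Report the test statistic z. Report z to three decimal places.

z = 1.627

The sample proportion is 44/74 = 0.59459.
SE₀ = √(0.50·0.50/74) = 0.058124.
z = (0.59459 − 0.50)/0.058124 = 0.09459/0.058124 = 1.627.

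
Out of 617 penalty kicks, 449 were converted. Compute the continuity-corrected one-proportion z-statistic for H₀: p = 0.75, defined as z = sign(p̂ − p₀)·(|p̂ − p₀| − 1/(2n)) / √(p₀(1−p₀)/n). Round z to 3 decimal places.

z = -1.232

With x = 449 successes in n = 617, p̂ = 0.72771. p̂ − p₀ = -0.022285.
Continuity correction 1/(2n) = 1/1234 = 0.000810.
Corrected numerator: |-0.022285| − 0.000810 = 0.021475.
Null standard error: √(0.75·0.25/617) = √0.000303890 = 0.017432.
z = −0.021475/0.017432 = -1.232.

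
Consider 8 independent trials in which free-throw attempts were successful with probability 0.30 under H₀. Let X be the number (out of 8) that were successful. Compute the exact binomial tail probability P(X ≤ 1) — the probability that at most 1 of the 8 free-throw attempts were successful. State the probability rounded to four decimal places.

X ~ Binomial(n=8, p=0.30).
P(X ≤ 1) = C(8,0)·0.30^0·0.70^8 + C(8,1)·0.30^1·0.70^7.
= 0.057648 + 0.197650 = 0.2553.

P = 0.2553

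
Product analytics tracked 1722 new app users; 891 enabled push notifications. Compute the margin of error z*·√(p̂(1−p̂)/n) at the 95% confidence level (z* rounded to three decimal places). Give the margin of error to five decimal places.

The sample proportion is 891/1722 = 0.51742.
Standard error of p̂: √(0.249696/1722) = √0.000145004 = 0.012042.
For 95% confidence, z* = 1.960.
So ME = 0.02360.

ME = 0.02360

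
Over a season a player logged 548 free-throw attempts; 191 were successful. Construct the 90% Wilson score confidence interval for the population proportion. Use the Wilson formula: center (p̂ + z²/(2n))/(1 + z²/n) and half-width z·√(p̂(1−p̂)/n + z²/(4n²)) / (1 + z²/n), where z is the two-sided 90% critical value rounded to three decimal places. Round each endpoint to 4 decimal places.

p̂ = 191/548 = 0.34854; z = 1.645, so z² = 2.706025.
1 + z²/n = 1.004938.
Adjusted center: (0.34854 + z²/(2n))/1.004938 = 0.34928.
Radicand: p̂(1−p̂)/n + z²/(4n²) = 0.000414343 + 0.000002253 = 0.000416596.
Half-width = 1.645·√0.000416596/1.004938 = 0.03341.
Interval: 0.34928 ± 0.03341 → (0.3159, 0.3827).

(0.3159, 0.3827)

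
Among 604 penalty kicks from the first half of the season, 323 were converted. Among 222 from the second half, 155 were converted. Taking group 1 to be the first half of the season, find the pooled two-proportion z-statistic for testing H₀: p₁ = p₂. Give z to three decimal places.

Sample proportions: p̂₁ = 323/604 = 0.53477 and p̂₂ = 155/222 = 0.69820.
Pooling: p̂ = 478/826 = 0.57869.
Pooled SE = √[0.2438075·0.00616013] ≈ 0.038754.
z = -0.16343/0.038754 = -4.217.

z = -4.217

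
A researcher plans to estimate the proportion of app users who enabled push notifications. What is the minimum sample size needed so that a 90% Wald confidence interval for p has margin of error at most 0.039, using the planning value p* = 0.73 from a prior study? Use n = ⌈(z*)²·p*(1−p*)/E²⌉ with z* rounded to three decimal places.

z* = 1.645 at the 90% level.
p*(1−p*) = 0.73·0.27 = 0.1971.
Required n before rounding: 2.706025 × 0.1971 / 0.039² = 350.662.
Rounding up, n = 351.

n = 351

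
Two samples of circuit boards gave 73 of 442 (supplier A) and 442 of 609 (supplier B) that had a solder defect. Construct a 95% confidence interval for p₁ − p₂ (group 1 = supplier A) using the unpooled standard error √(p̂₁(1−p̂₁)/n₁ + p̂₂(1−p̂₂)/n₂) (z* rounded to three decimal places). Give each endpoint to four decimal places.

p̂₁ = 73/442 = 0.16516, p̂₂ = 442/609 = 0.72578; p̂₁ − p̂₂ = -0.56062.
SE = √(0.000311948 + 0.000326804) = √0.000638752 = 0.025274.
For 95% confidence, z* = 1.960. Margin of error = 0.04954.
Interval: -0.56062 ± 0.04954 → (-0.6102, -0.5111).

(-0.6102, -0.5111)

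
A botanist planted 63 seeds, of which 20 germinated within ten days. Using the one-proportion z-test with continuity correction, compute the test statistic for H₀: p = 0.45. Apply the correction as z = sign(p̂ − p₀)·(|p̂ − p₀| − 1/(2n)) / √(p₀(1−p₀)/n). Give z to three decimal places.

z = -1.988

With x = 20 successes in n = 63, p̂ = 0.31746. p̂ − p₀ = -0.132540.
1/(2n) = 0.007937.
Corrected numerator: |-0.132540| − 0.007937 = 0.124603.
Null standard error: √(0.45·0.55/63) = √0.003928571 = 0.062678.
z = (−)0.124603/0.062678 = -1.988.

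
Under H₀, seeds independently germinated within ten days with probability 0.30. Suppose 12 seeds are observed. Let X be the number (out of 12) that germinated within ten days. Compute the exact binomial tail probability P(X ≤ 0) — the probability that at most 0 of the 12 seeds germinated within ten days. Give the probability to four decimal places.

P = 0.0138

X is binomial with n = 12 and p = 0.30.
P(X ≤ 0) = C(12,0)·0.30^0·0.70^12.
= 0.013841 = 0.0138.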